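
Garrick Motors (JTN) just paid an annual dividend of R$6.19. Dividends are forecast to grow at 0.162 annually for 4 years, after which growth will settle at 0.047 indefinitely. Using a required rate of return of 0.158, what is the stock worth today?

R$84.17

Two-stage DDM. Project D₁…D_4 at 0.162, terminal growth 0.047, discount at r = 0.158.
D_1 = 7.1928
D_2 = 8.3580
D_3 = 9.7120
D_4 = 11.2854
Terminal value at t=4: TV = D_5/(r−g) = 11.8158/(0.158−0.047) = 106.4483
P₀ = 7.1928/(1+0.158)^1 + 8.3580/(1+0.158)^2 + 9.7120/(1+0.158)^3 + 11.2854/(1+0.158)^4 + 106.4483/(1+0.158)^4 = 84.1722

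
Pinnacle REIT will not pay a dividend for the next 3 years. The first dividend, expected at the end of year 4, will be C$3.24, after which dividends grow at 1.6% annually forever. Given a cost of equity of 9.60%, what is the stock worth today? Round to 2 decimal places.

Deferred-dividend DDM. At t=3 the remaining stream is a growing perpetuity with first payment D_4 = 3.24.
V_3 = D_4/(r−g) = 3.24/(0.096−0.016) = 40.5000
P₀ = V_3/(1+r)^3 = 40.5000/(1+0.096)^3 = 30.7626

C$30.76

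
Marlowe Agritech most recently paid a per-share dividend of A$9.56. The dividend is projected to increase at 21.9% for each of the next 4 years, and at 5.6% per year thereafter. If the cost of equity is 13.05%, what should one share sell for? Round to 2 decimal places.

A$229.52

Two-stage DDM. Project D₁…D_4 at 0.219, terminal growth 0.056, discount at r = 0.1305.
D_1 = 11.6536
D_2 = 14.2058
D_3 = 17.3169
D_4 = 21.1092
Terminal value at t=4: TV = D_5/(r−g) = 22.2914/(0.1305−0.056) = 299.2129
P₀ = 11.6536/(1+0.1305)^1 + 14.2058/(1+0.1305)^2 + 17.3169/(1+0.1305)^3 + 21.1092/(1+0.1305)^4 + 299.2129/(1+0.1305)^4 = 229.5216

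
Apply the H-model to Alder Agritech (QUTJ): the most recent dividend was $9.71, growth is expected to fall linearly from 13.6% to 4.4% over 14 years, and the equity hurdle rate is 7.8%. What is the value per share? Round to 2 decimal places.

H-model: P₀ = D₀[(1+g_L) + H(g_S−g_L)]/(r−g_L), with H = 14/2 = 7.
P₀ = 9.71 × [(1+0.044) + 7×(0.136−0.044)] / (0.078−0.044)
   = 9.71 × 1.6880 / 0.034 = 482.0729

$482.07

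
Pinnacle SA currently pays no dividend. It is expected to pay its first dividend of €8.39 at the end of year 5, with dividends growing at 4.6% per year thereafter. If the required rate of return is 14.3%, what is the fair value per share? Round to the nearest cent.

Deferred-dividend DDM. At t=4 the remaining stream is a growing perpetuity with first payment D_5 = 8.39.
V_4 = D_5/(r−g) = 8.39/(0.143−0.046) = 86.4948
P₀ = V_4/(1+r)^4 = 86.4948/(1+0.143)^4 = 50.6763

€50.68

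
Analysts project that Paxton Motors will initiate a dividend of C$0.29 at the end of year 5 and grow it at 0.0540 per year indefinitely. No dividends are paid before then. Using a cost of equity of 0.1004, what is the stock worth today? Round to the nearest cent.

C$4.26

Deferred-dividend DDM. At t=4 the remaining stream is a growing perpetuity with first payment D_5 = 0.29.
V_4 = D_5/(r−g) = 0.29/(0.1004−0.054) = 6.2500
P₀ = V_4/(1+r)^4 = 6.2500/(1+0.1004)^4 = 4.2626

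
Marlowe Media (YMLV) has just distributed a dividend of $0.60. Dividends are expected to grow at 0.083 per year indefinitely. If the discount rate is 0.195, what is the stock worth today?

Gordon growth model: P₀ = D₁/(r − g). D₁ = 0.60 × (1 + 0.083) = 0.6498.
P₀ = 0.6498 / (0.195 − 0.083) = 0.6498 / 0.112 = 5.8018

$5.80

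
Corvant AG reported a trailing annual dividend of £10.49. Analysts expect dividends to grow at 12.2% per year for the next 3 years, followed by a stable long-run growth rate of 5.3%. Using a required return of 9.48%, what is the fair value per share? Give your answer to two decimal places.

Two-stage DDM. Project D₁…D_3 at 0.122, terminal growth 0.053, discount at r = 0.0948.
D_1 = 11.7698
D_2 = 13.2057
D_3 = 14.8168
Terminal value at t=3: TV = D_4/(r−g) = 15.6021/(0.0948−0.053) = 373.2554
P₀ = 11.7698/(1+0.0948)^1 + 13.2057/(1+0.0948)^2 + 14.8168/(1+0.0948)^3 + 373.2554/(1+0.0948)^3 = 317.5071

£317.51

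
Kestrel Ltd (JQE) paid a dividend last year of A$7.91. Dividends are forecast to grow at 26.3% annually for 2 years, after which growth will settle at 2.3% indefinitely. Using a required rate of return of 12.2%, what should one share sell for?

A$122.50

Two-stage DDM. Project D₁…D_2 at 0.263, terminal growth 0.023, discount at r = 0.122.
D_1 = 9.9903
D_2 = 12.6178
Terminal value at t=2: TV = D_3/(r−g) = 12.9080/(0.122−0.023) = 130.3838
P₀ = 9.9903/(1+0.122)^1 + 12.6178/(1+0.122)^2 + 130.3838/(1+0.122)^2 = 122.4980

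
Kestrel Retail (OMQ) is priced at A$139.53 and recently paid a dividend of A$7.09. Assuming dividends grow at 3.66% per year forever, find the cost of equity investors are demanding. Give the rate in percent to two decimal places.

8.93%

Rearranging the constant-growth DDM: r = D₁/P₀ + g.
D₁ = 7.09 × (1 + 0.0366) = 7.3495.
r = 7.3495 / 139.53 + 0.0366 = 0.05267 + 0.0366 = 0.08927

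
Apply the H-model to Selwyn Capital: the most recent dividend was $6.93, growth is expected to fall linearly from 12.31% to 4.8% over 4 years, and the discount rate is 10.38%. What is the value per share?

H-model: P₀ = D₀[(1+g_L) + H(g_S−g_L)]/(r−g_L), with H = 4/2 = 2.
P₀ = 6.93 × [(1+0.048) + 2×(0.1231−0.048)] / (0.1038−0.048)
   = 6.93 × 1.1982 / 0.0558 = 148.8087

$148.81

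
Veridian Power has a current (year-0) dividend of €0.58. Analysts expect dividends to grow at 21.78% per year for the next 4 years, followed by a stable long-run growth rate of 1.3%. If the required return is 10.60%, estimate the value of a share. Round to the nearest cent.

Two-stage DDM. Project D₁…D_4 at 0.2178, terminal growth 0.013, discount at r = 0.106.
D_1 = 0.7063
D_2 = 0.8602
D_3 = 1.0475
D_4 = 1.2757
Terminal value at t=4: TV = D_5/(r−g) = 1.2922/(0.106−0.013) = 13.8950
P₀ = 0.7063/(1+0.106)^1 + 0.8602/(1+0.106)^2 + 1.0475/(1+0.106)^3 + 1.2757/(1+0.106)^4 + 13.8950/(1+0.106)^4 = 12.2548

€12.25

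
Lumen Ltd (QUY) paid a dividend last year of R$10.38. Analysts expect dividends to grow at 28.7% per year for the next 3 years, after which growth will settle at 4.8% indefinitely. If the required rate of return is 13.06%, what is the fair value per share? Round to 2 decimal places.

Two-stage DDM. Project D₁…D_3 at 0.287, terminal growth 0.048, discount at r = 0.1306.
D_1 = 13.3591
D_2 = 17.1931
D_3 = 22.1275
Terminal value at t=3: TV = D_4/(r−g) = 23.1897/(0.1306−0.048) = 280.7464
P₀ = 13.3591/(1+0.1306)^1 + 17.1931/(1+0.1306)^2 + 22.1275/(1+0.1306)^3 + 280.7464/(1+0.1306)^3 = 234.8392

R$234.84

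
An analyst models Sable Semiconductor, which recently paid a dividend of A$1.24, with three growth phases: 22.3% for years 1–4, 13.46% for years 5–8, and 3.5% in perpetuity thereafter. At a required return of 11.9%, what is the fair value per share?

Three-stage DDM. Project D₁…D_8; terminal Gordon value at t=8 with g = 0.035; discount at r = 0.119.
D_1 = 1.5165
D_2 = 1.8547
D_3 = 2.2683
D_4 = 2.7741
D_5 = 3.1475
D_6 = 3.5712
D_7 = 4.0519
D_8 = 4.5973
TV_8 = 4.7582/(0.119−0.035) = 56.6448
P₀ = Σ Dₜ/(1+r)ᵗ + TV_8/(1+r)^8 = 36.5940

A$36.59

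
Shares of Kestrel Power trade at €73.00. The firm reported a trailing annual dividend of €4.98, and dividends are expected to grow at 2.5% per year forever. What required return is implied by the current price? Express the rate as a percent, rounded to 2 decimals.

9.49%

Rearranging the constant-growth DDM: r = D₁/P₀ + g.
D₁ = 4.98 × (1 + 0.025) = 5.1045.
r = 5.1045 / 73.00 + 0.025 = 0.06992 + 0.025 = 0.09492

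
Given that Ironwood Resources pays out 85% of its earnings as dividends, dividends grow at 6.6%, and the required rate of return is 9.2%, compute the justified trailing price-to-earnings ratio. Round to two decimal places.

Justified trailing P/E = b(1+g)/(r−g) = 0.85×(1+0.066)/(0.092−0.066) = 34.8500

34.85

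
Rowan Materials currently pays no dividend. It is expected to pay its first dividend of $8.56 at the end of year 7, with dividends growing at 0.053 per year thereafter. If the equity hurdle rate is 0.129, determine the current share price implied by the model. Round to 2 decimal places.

$54.39

Deferred-dividend DDM. At t=6 the remaining stream is a growing perpetuity with first payment D_7 = 8.56.
V_6 = D_7/(r−g) = 8.56/(0.129−0.053) = 112.6316
P₀ = V_6/(1+r)^6 = 112.6316/(1+0.129)^6 = 54.3872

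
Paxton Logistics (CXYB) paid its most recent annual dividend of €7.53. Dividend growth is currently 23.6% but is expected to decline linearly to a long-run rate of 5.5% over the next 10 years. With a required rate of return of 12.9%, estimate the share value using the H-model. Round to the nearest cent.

€199.44

H-model: P₀ = D₀[(1+g_L) + H(g_S−g_L)]/(r−g_L), with H = 10/2 = 5.
P₀ = 7.53 × [(1+0.055) + 5×(0.236−0.055)] / (0.129−0.055)
   = 7.53 × 1.9600 / 0.074 = 199.4432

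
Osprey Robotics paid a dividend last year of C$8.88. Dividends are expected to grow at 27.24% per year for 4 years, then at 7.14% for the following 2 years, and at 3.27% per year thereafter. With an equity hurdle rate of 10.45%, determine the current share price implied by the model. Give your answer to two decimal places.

C$292.79

Three-stage DDM. Project D₁…D_6; terminal Gordon value at t=6 with g = 0.0327; discount at r = 0.1045.
D_1 = 11.2989
D_2 = 14.3767
D_3 = 18.2930
D_4 = 23.2760
D_5 = 24.9379
D_6 = 26.7184
TV_6 = 27.5921/(0.1045−0.0327) = 384.2914
P₀ = Σ Dₜ/(1+r)ᵗ + TV_6/(1+r)^6 = 292.7935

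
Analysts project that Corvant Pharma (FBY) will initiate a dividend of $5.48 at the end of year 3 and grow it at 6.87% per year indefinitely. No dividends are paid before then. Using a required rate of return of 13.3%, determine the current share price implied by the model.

$66.39

Deferred-dividend DDM. At t=2 the remaining stream is a growing perpetuity with first payment D_3 = 5.48.
V_2 = D_3/(r−g) = 5.48/(0.133−0.0687) = 85.2255
P₀ = V_2/(1+r)^2 = 85.2255/(1+0.133)^2 = 66.3911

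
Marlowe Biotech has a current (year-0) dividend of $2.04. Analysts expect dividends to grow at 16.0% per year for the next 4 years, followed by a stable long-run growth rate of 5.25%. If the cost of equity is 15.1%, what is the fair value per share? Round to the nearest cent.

Two-stage DDM. Project D₁…D_4 at 0.16, terminal growth 0.0525, discount at r = 0.151.
D_1 = 2.3664
D_2 = 2.7450
D_3 = 3.1842
D_4 = 3.6937
Terminal value at t=4: TV = D_5/(r−g) = 3.8876/(0.151−0.0525) = 39.4683
P₀ = 2.3664/(1+0.151)^1 + 2.7450/(1+0.151)^2 + 3.1842/(1+0.151)^3 + 3.6937/(1+0.151)^4 + 39.4683/(1+0.151)^4 = 30.8086

$30.81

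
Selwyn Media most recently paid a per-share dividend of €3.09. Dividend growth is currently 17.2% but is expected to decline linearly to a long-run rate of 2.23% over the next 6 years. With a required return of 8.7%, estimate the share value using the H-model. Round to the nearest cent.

H-model: P₀ = D₀[(1+g_L) + H(g_S−g_L)]/(r−g_L), with H = 6/2 = 3.
P₀ = 3.09 × [(1+0.0223) + 3×(0.172−0.0223)] / (0.087−0.0223)
   = 3.09 × 1.4714 / 0.0647 = 70.2724

€70.27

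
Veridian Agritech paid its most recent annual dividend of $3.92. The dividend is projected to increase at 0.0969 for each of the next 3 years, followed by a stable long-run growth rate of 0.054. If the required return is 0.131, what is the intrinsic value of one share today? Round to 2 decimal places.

Two-stage DDM. Project D₁…D_3 at 0.0969, terminal growth 0.054, discount at r = 0.131.
D_1 = 4.2998
D_2 = 4.7165
D_3 = 5.1735
Terminal value at t=3: TV = D_4/(r−g) = 5.4529/(0.131−0.054) = 70.8169
P₀ = 4.2998/(1+0.131)^1 + 4.7165/(1+0.131)^2 + 5.1735/(1+0.131)^3 + 70.8169/(1+0.131)^3 = 60.0146

$60.01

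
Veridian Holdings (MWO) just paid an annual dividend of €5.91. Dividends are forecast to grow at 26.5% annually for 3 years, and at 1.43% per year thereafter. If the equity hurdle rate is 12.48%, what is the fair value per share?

€99.70

Two-stage DDM. Project D₁…D_3 at 0.265, terminal growth 0.0143, discount at r = 0.1248.
D_1 = 7.4762
D_2 = 9.4573
D_3 = 11.9635
Terminal value at t=3: TV = D_4/(r−g) = 12.1346/(0.1248−0.0143) = 109.8154
P₀ = 7.4762/(1+0.1248)^1 + 9.4573/(1+0.1248)^2 + 11.9635/(1+0.1248)^3 + 109.8154/(1+0.1248)^3 = 99.6966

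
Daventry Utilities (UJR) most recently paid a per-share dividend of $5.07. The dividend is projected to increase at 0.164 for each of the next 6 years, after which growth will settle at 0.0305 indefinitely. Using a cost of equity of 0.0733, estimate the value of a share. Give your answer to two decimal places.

Two-stage DDM. Project D₁…D_6 at 0.164, terminal growth 0.0305, discount at r = 0.0733.
D_1 = 5.9015
D_2 = 6.8693
D_3 = 7.9959
D_4 = 9.3072
D_5 = 10.8336
D_6 = 12.6103
Terminal value at t=6: TV = D_7/(r−g) = 12.9949/(0.0733−0.0305) = 303.6198
P₀ = 5.9015/(1+0.0733)^1 + 6.8693/(1+0.0733)^2 + 7.9959/(1+0.0733)^3 + 9.3072/(1+0.0733)^4 + 10.8336/(1+0.0733)^5 + 12.6103/(1+0.0733)^6 + 303.6198/(1+0.0733)^6 = 239.4082

$239.41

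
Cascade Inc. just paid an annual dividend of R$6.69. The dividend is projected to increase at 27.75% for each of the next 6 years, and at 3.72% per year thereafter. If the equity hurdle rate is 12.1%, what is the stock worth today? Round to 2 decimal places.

Two-stage DDM. Project D₁…D_6 at 0.2775, terminal growth 0.0372, discount at r = 0.121.
D_1 = 8.5465
D_2 = 10.9181
D_3 = 13.9479
D_4 = 17.8184
D_5 = 22.7631
D_6 = 29.0798
Terminal value at t=6: TV = D_7/(r−g) = 30.1616/(0.121−0.0372) = 359.9234
P₀ = 8.5465/(1+0.121)^1 + 10.9181/(1+0.121)^2 + 13.9479/(1+0.121)^3 + 17.8184/(1+0.121)^4 + 22.7631/(1+0.121)^5 + 29.0798/(1+0.121)^6 + 359.9234/(1+0.121)^6 = 246.3847

R$246.38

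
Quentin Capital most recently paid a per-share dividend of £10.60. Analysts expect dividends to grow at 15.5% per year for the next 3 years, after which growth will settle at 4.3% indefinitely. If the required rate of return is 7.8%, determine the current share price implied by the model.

£425.08

Two-stage DDM. Project D₁…D_3 at 0.155, terminal growth 0.043, discount at r = 0.078.
D_1 = 12.2430
D_2 = 14.1407
D_3 = 16.3325
Terminal value at t=3: TV = D_4/(r−g) = 17.0348/(0.078−0.043) = 486.7075
P₀ = 12.2430/(1+0.078)^1 + 14.1407/(1+0.078)^2 + 16.3325/(1+0.078)^3 + 486.7075/(1+0.078)^3 = 425.0816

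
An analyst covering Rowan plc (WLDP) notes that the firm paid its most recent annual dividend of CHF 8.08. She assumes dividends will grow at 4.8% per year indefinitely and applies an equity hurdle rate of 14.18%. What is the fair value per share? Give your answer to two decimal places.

Gordon growth model: P₀ = D₁/(r − g). D₁ = 8.08 × (1 + 0.048) = 8.4678.
P₀ = 8.4678 / (0.1418 − 0.048) = 8.4678 / 0.0938 = 90.2755

CHF 90.28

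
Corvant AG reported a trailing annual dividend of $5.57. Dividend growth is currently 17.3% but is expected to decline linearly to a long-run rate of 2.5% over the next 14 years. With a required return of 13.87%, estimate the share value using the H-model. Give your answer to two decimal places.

H-model: P₀ = D₀[(1+g_L) + H(g_S−g_L)]/(r−g_L), with H = 14/2 = 7.
P₀ = 5.57 × [(1+0.025) + 7×(0.173−0.025)] / (0.1387−0.025)
   = 5.57 × 2.0610 / 0.1137 = 100.9654

$100.97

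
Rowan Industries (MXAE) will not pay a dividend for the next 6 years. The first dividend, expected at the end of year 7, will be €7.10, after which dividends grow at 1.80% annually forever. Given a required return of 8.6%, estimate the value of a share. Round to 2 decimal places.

Deferred-dividend DDM. At t=6 the remaining stream is a growing perpetuity with first payment D_7 = 7.10.
V_6 = D_7/(r−g) = 7.10/(0.086−0.018) = 104.4118
P₀ = V_6/(1+r)^6 = 104.4118/(1+0.086)^6 = 63.6459

€63.65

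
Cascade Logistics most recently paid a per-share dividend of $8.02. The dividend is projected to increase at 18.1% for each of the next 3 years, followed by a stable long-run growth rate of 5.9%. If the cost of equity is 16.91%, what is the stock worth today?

$104.07

Two-stage DDM. Project D₁…D_3 at 0.181, terminal growth 0.059, discount at r = 0.1691.
D_1 = 9.4716
D_2 = 11.1860
D_3 = 13.2106
Terminal value at t=3: TV = D_4/(r−g) = 13.9901/(0.1691−0.059) = 127.0670
P₀ = 9.4716/(1+0.1691)^1 + 11.1860/(1+0.1691)^2 + 13.2106/(1+0.1691)^3 + 127.0670/(1+0.1691)^3 = 104.0734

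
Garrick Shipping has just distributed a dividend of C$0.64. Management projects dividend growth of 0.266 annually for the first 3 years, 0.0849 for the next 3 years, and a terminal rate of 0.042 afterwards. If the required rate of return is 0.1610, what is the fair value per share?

Three-stage DDM. Project D₁…D_6; terminal Gordon value at t=6 with g = 0.042; discount at r = 0.161.
D_1 = 0.8102
D_2 = 1.0258
D_3 = 1.2986
D_4 = 1.4089
D_5 = 1.5285
D_6 = 1.6583
TV_6 = 1.7279/(0.161−0.042) = 14.5201
P₀ = Σ Dₜ/(1+r)ᵗ + TV_6/(1+r)^6 = 10.3948

C$10.39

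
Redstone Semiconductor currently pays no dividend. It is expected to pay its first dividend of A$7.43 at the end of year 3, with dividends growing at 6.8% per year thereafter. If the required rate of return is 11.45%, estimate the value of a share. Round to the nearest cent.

Deferred-dividend DDM. At t=2 the remaining stream is a growing perpetuity with first payment D_3 = 7.43.
V_2 = D_3/(r−g) = 7.43/(0.1145−0.068) = 159.7849
P₀ = V_2/(1+r)^2 = 159.7849/(1+0.1145)^2 = 128.6399

A$128.64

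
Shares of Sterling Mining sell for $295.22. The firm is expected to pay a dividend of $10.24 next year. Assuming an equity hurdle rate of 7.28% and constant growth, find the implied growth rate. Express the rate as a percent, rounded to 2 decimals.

3.81%

From P₀ = D₁/(r − g), the implied growth is g = r − D₁/P₀.
g = 0.0728 − 10.24/295.22 = 0.0728 − 0.03469 = 0.03811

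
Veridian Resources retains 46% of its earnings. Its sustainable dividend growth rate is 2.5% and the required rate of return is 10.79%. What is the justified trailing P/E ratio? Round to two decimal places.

Payout ratio b = 1 − 0.46 = 0.54.
Justified trailing P/E = b(1+g)/(r−g) = 0.54×(1+0.025)/(0.1079−0.025) = 6.6767

6.68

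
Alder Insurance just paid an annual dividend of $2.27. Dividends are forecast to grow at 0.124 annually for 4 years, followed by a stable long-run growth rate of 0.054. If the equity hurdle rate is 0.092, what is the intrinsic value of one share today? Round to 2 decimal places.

Two-stage DDM. Project D₁…D_4 at 0.124, terminal growth 0.054, discount at r = 0.092.
D_1 = 2.5515
D_2 = 2.8679
D_3 = 3.2235
D_4 = 3.6232
Terminal value at t=4: TV = D_5/(r−g) = 3.8188/(0.092−0.054) = 100.4958
P₀ = 2.5515/(1+0.092)^1 + 2.8679/(1+0.092)^2 + 3.2235/(1+0.092)^3 + 3.6232/(1+0.092)^4 + 100.4958/(1+0.092)^4 = 80.4386

$80.44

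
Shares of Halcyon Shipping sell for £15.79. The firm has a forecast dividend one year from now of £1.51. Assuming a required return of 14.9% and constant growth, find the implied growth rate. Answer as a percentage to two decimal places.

5.34%

From P₀ = D₁/(r − g), the implied growth is g = r − D₁/P₀.
g = 0.149 − 1.51/15.79 = 0.149 − 0.09563 = 0.05337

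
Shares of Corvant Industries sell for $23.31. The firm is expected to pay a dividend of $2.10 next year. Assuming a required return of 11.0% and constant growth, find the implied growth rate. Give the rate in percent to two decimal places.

From P₀ = D₁/(r − g), the implied growth is g = r − D₁/P₀.
g = 0.11 − 2.10/23.31 = 0.11 − 0.09009 = 0.01991

1.99%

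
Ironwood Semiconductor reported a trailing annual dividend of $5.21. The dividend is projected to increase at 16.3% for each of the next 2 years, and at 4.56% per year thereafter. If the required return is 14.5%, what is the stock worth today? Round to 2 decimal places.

Two-stage DDM. Project D₁…D_2 at 0.163, terminal growth 0.0456, discount at r = 0.145.
D_1 = 6.0592
D_2 = 7.0469
Terminal value at t=2: TV = D_3/(r−g) = 7.3682/(0.145−0.0456) = 74.1270
P₀ = 6.0592/(1+0.145)^1 + 7.0469/(1+0.145)^2 + 74.1270/(1+0.145)^2 = 67.2082

$67.21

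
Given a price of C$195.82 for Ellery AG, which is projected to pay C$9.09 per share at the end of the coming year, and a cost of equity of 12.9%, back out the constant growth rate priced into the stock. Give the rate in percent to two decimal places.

From P₀ = D₁/(r − g), the implied growth is g = r − D₁/P₀.
g = 0.129 − 9.09/195.82 = 0.129 − 0.04642 = 0.08258

8.26%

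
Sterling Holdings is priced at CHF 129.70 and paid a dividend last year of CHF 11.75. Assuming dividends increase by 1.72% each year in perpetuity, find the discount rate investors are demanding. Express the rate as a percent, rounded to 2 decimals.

Rearranging the constant-growth DDM: r = D₁/P₀ + g.
D₁ = 11.75 × (1 + 0.0172) = 11.9521.
r = 11.9521 / 129.70 + 0.0172 = 0.09215 + 0.0172 = 0.10935

10.94%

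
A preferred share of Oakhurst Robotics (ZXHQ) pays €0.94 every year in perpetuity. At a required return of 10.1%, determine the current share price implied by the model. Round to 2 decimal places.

Zero-growth DDM (perpetuity): P₀ = D/r = 0.94 / 0.101 = 9.3069

€9.31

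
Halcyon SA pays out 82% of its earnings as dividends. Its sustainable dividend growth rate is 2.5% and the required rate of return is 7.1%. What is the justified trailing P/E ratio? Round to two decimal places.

18.27

Justified trailing P/E = b(1+g)/(r−g) = 0.82×(1+0.025)/(0.071−0.025) = 18.2717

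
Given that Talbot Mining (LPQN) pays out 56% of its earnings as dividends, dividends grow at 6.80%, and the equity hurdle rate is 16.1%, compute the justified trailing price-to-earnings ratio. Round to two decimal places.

Justified trailing P/E = b(1+g)/(r−g) = 0.56×(1+0.068)/(0.161−0.068) = 6.4310

6.43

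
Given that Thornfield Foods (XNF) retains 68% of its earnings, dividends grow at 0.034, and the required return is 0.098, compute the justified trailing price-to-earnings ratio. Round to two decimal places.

Payout ratio b = 1 − 0.68 = 0.32.
Justified trailing P/E = b(1+g)/(r−g) = 0.32×(1+0.034)/(0.098−0.034) = 5.1700

5.17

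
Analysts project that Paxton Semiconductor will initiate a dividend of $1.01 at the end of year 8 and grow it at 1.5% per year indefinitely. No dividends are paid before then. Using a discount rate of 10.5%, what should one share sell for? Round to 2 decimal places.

$5.58

Deferred-dividend DDM. At t=7 the remaining stream is a growing perpetuity with first payment D_8 = 1.01.
V_7 = D_8/(r−g) = 1.01/(0.105−0.015) = 11.2222
P₀ = V_7/(1+r)^7 = 11.2222/(1+0.105)^7 = 5.5788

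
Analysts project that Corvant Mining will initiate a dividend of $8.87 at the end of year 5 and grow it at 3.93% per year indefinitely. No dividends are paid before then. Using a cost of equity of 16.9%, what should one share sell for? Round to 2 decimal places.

$36.62

Deferred-dividend DDM. At t=4 the remaining stream is a growing perpetuity with first payment D_5 = 8.87.
V_4 = D_5/(r−g) = 8.87/(0.169−0.0393) = 68.3886
P₀ = V_4/(1+r)^4 = 68.3886/(1+0.169)^4 = 36.6206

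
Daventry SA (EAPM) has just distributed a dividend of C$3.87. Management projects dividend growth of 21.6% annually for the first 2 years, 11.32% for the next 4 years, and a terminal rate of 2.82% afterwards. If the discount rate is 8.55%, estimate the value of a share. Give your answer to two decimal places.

Three-stage DDM. Project D₁…D_6; terminal Gordon value at t=6 with g = 0.0282; discount at r = 0.0855.
D_1 = 4.7059
D_2 = 5.7224
D_3 = 6.3702
D_4 = 7.0913
D_5 = 7.8940
D_6 = 8.7876
TV_6 = 9.0354/(0.0855−0.0282) = 157.6863
P₀ = Σ Dₜ/(1+r)ᵗ + TV_6/(1+r)^6 = 126.2750

C$126.27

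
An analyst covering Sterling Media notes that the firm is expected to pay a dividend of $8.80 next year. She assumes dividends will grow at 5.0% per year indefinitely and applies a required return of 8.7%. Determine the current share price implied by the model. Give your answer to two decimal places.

$237.84

Gordon growth model: P₀ = D₁/(r − g), with D₁ = 8.80 given directly.
P₀ = 8.8000 / (0.087 − 0.05) = 8.8000 / 0.037 = 237.8378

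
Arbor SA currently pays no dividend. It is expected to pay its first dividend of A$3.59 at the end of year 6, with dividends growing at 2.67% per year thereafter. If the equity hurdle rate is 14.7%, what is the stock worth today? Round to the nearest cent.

Deferred-dividend DDM. At t=5 the remaining stream is a growing perpetuity with first payment D_6 = 3.59.
V_5 = D_6/(r−g) = 3.59/(0.147−0.0267) = 29.8421
P₀ = V_5/(1+r)^5 = 29.8421/(1+0.147)^5 = 15.0318

A$15.03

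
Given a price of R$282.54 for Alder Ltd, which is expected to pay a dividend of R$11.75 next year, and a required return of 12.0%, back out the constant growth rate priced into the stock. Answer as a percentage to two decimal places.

7.84%

From P₀ = D₁/(r − g), the implied growth is g = r − D₁/P₀.
g = 0.12 − 11.75/282.54 = 0.12 − 0.04159 = 0.07841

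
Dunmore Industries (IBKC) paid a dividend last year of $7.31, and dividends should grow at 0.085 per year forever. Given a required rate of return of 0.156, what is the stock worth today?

Gordon growth model: P₀ = D₁/(r − g). D₁ = 7.31 × (1 + 0.085) = 7.9313.
P₀ = 7.9313 / (0.156 − 0.085) = 7.9313 / 0.071 = 111.7092

$111.71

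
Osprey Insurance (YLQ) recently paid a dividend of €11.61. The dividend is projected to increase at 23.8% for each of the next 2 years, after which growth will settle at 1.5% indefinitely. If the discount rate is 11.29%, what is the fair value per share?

Two-stage DDM. Project D₁…D_2 at 0.238, terminal growth 0.015, discount at r = 0.1129.
D_1 = 14.3732
D_2 = 17.7940
Terminal value at t=2: TV = D_3/(r−g) = 18.0609/(0.1129−0.015) = 184.4832
P₀ = 14.3732/(1+0.1129)^1 + 17.7940/(1+0.1129)^2 + 184.4832/(1+0.1129)^2 = 176.2333

€176.23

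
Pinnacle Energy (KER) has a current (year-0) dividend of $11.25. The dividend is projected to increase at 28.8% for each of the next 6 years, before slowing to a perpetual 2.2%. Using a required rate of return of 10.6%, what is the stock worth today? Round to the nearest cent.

Two-stage DDM. Project D₁…D_6 at 0.288, terminal growth 0.022, discount at r = 0.106.
D_1 = 14.4900
D_2 = 18.6631
D_3 = 24.0381
D_4 = 30.9611
D_5 = 39.8779
D_6 = 51.3627
Terminal value at t=6: TV = D_7/(r−g) = 52.4927/(0.106−0.022) = 624.9126
P₀ = 14.4900/(1+0.106)^1 + 18.6631/(1+0.106)^2 + 24.0381/(1+0.106)^3 + 30.9611/(1+0.106)^4 + 39.8779/(1+0.106)^5 + 51.3627/(1+0.106)^6 + 624.9126/(1+0.106)^6 = 460.3961

$460.40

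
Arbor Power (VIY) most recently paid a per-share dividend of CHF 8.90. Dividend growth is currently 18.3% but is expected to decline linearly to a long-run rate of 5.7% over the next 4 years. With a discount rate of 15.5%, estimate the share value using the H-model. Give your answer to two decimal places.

H-model: P₀ = D₀[(1+g_L) + H(g_S−g_L)]/(r−g_L), with H = 4/2 = 2.
P₀ = 8.90 × [(1+0.057) + 2×(0.183−0.057)] / (0.155−0.057)
   = 8.90 × 1.3090 / 0.098 = 118.8786

CHF 118.88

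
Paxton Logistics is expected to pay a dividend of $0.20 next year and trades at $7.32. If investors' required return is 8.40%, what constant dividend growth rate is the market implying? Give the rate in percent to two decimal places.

From P₀ = D₁/(r − g), the implied growth is g = r − D₁/P₀.
g = 0.084 − 0.20/7.32 = 0.084 − 0.02732 = 0.05668

5.67%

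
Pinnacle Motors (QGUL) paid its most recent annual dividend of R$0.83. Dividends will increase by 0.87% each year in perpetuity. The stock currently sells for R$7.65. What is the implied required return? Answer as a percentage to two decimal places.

11.81%

Rearranging the constant-growth DDM: r = D₁/P₀ + g.
D₁ = 0.83 × (1 + 0.0087) = 0.8372.
r = 0.8372 / 7.65 + 0.0087 = 0.10944 + 0.0087 = 0.11814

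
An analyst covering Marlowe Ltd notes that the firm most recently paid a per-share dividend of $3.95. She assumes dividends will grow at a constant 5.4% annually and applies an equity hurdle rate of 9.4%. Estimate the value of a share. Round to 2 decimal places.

$104.08

Gordon growth model: P₀ = D₁/(r − g). D₁ = 3.95 × (1 + 0.054) = 4.1633.
P₀ = 4.1633 / (0.094 − 0.054) = 4.1633 / 0.04 = 104.0825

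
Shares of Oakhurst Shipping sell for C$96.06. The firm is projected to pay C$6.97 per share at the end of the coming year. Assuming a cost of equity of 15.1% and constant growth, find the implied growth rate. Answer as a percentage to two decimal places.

From P₀ = D₁/(r − g), the implied growth is g = r − D₁/P₀.
g = 0.151 − 6.97/96.06 = 0.151 − 0.07256 = 0.07844

7.84%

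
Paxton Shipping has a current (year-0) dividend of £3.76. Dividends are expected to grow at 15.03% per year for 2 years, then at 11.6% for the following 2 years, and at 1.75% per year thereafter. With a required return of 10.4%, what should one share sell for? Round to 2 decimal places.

£65.36

Three-stage DDM. Project D₁…D_4; terminal Gordon value at t=4 with g = 0.0175; discount at r = 0.104.
D_1 = 4.3251
D_2 = 4.9752
D_3 = 5.5523
D_4 = 6.1964
TV_4 = 6.3048/(0.104−0.0175) = 72.8881
P₀ = Σ Dₜ/(1+r)ᵗ + TV_4/(1+r)^4 = 65.3632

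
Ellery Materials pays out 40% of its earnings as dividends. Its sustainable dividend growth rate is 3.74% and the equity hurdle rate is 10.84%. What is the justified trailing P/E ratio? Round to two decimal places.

5.84

Justified trailing P/E = b(1+g)/(r−g) = 0.40×(1+0.0374)/(0.1084−0.0374) = 5.8445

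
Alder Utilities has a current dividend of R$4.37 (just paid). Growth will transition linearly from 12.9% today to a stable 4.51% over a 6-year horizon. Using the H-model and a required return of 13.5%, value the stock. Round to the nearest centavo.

R$63.04

H-model: P₀ = D₀[(1+g_L) + H(g_S−g_L)]/(r−g_L), with H = 6/2 = 3.
P₀ = 4.37 × [(1+0.0451) + 3×(0.129−0.0451)] / (0.135−0.0451)
   = 4.37 × 1.2968 / 0.0899 = 63.0369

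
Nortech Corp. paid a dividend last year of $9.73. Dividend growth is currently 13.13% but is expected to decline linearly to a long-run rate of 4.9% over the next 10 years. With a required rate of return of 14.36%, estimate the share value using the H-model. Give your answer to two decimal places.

H-model: P₀ = D₀[(1+g_L) + H(g_S−g_L)]/(r−g_L), with H = 10/2 = 5.
P₀ = 9.73 × [(1+0.049) + 5×(0.1313−0.049)] / (0.1436−0.049)
   = 9.73 × 1.4605 / 0.0946 = 150.2184

$150.22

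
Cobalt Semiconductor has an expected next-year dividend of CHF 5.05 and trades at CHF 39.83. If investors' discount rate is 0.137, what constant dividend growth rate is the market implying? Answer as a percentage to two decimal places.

1.02%

From P₀ = D₁/(r − g), the implied growth is g = r − D₁/P₀.
g = 0.137 − 5.05/39.83 = 0.137 − 0.12679 = 0.01021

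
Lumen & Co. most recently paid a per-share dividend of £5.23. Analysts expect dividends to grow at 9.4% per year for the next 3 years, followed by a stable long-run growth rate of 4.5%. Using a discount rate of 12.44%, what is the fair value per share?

Two-stage DDM. Project D₁…D_3 at 0.094, terminal growth 0.045, discount at r = 0.1244.
D_1 = 5.7216
D_2 = 6.2595
D_3 = 6.8478
Terminal value at t=3: TV = D_4/(r−g) = 7.1560/(0.1244−0.045) = 90.1259
P₀ = 5.7216/(1+0.1244)^1 + 6.2595/(1+0.1244)^2 + 6.8478/(1+0.1244)^3 + 90.1259/(1+0.1244)^3 = 78.2564

£78.26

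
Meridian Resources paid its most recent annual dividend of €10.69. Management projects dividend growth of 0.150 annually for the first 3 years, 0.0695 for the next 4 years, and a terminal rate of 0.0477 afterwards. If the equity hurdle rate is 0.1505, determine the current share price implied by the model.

Three-stage DDM. Project D₁…D_7; terminal Gordon value at t=7 with g = 0.0477; discount at r = 0.1505.
D_1 = 12.2935
D_2 = 14.1375
D_3 = 16.2582
D_4 = 17.3881
D_5 = 18.5966
D_6 = 19.8890
D_7 = 21.2713
TV_7 = 22.2860/(0.1505−0.0477) = 216.7895
P₀ = Σ Dₜ/(1+r)ᵗ + TV_7/(1+r)^7 = 148.9924

€148.99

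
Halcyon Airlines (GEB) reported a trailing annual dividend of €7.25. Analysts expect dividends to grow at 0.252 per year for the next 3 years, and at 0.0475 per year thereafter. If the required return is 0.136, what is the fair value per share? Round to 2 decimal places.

€141.38

Two-stage DDM. Project D₁…D_3 at 0.252, terminal growth 0.0475, discount at r = 0.136.
D_1 = 9.0770
D_2 = 11.3644
D_3 = 14.2282
Terminal value at t=3: TV = D_4/(r−g) = 14.9041/(0.136−0.0475) = 168.4076
P₀ = 9.0770/(1+0.136)^1 + 11.3644/(1+0.136)^2 + 14.2282/(1+0.136)^3 + 168.4076/(1+0.136)^3 = 141.3773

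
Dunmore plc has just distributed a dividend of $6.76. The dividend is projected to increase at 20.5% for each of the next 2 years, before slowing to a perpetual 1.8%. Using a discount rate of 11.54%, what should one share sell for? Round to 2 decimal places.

Two-stage DDM. Project D₁…D_2 at 0.205, terminal growth 0.018, discount at r = 0.1154.
D_1 = 8.1458
D_2 = 9.8157
Terminal value at t=2: TV = D_3/(r−g) = 9.9924/(0.1154−0.018) = 102.5911
P₀ = 8.1458/(1+0.1154)^1 + 9.8157/(1+0.1154)^2 + 102.5911/(1+0.1154)^2 = 97.6537

$97.65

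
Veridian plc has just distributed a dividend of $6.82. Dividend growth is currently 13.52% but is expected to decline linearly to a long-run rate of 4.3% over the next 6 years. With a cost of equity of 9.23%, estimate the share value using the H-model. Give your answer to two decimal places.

H-model: P₀ = D₀[(1+g_L) + H(g_S−g_L)]/(r−g_L), with H = 6/2 = 3.
P₀ = 6.82 × [(1+0.043) + 3×(0.1352−0.043)] / (0.0923−0.043)
   = 6.82 × 1.3196 / 0.0493 = 182.5491

$182.55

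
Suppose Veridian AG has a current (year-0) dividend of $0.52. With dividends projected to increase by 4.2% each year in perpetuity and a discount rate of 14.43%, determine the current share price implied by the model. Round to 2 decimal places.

$5.30

Gordon growth model: P₀ = D₁/(r − g). D₁ = 0.52 × (1 + 0.042) = 0.5418.
P₀ = 0.5418 / (0.1443 − 0.042) = 0.5418 / 0.1023 = 5.2966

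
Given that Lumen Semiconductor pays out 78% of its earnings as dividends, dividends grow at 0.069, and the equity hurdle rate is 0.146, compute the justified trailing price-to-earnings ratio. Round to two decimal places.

Justified trailing P/E = b(1+g)/(r−g) = 0.78×(1+0.069)/(0.146−0.069) = 10.8288

10.83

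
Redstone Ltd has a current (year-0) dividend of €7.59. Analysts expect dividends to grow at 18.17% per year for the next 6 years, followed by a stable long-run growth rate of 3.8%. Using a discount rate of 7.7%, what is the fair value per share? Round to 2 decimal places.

Two-stage DDM. Project D₁…D_6 at 0.1817, terminal growth 0.038, discount at r = 0.077.
D_1 = 8.9691
D_2 = 10.5988
D_3 = 12.5246
D_4 = 14.8003
D_5 = 17.4895
D_6 = 20.6674
Terminal value at t=6: TV = D_7/(r−g) = 21.4527/(0.077−0.038) = 550.0700
P₀ = 8.9691/(1+0.077)^1 + 10.5988/(1+0.077)^2 + 12.5246/(1+0.077)^3 + 14.8003/(1+0.077)^4 + 17.4895/(1+0.077)^5 + 20.6674/(1+0.077)^6 + 550.0700/(1+0.077)^6 = 416.2756

€416.28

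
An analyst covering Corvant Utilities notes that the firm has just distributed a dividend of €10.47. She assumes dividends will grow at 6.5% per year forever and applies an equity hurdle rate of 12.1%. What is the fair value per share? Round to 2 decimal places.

€199.12

Gordon growth model: P₀ = D₁/(r − g). D₁ = 10.47 × (1 + 0.065) = 11.1506.
P₀ = 11.1506 / (0.121 − 0.065) = 11.1506 / 0.056 = 199.1170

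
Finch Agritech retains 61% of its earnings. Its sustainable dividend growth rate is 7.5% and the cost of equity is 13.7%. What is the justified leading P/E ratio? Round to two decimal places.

Payout ratio b = 1 − 0.61 = 0.39.
Justified leading P/E = b/(r−g) = 0.39/(0.137−0.075) = 6.2903

6.29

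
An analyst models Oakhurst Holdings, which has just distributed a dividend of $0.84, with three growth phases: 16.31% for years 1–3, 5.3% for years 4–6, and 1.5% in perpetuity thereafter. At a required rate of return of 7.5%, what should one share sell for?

$22.93

Three-stage DDM. Project D₁…D_6; terminal Gordon value at t=6 with g = 0.015; discount at r = 0.075.
D_1 = 0.9770
D_2 = 1.1364
D_3 = 1.3217
D_4 = 1.3917
D_5 = 1.4655
D_6 = 1.5432
TV_6 = 1.5663/(0.075−0.015) = 26.1054
P₀ = Σ Dₜ/(1+r)ᵗ + TV_6/(1+r)^6 = 22.9342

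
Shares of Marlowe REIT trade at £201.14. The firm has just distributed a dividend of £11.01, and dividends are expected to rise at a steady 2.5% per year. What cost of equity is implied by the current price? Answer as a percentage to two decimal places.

8.11%

Rearranging the constant-growth DDM: r = D₁/P₀ + g.
D₁ = 11.01 × (1 + 0.025) = 11.2852.
r = 11.2852 / 201.14 + 0.025 = 0.05611 + 0.025 = 0.08111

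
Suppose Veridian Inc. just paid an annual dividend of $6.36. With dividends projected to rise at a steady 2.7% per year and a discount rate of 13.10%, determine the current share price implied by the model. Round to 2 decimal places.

Gordon growth model: P₀ = D₁/(r − g). D₁ = 6.36 × (1 + 0.027) = 6.5317.
P₀ = 6.5317 / (0.131 − 0.027) = 6.5317 / 0.104 = 62.8050

$62.80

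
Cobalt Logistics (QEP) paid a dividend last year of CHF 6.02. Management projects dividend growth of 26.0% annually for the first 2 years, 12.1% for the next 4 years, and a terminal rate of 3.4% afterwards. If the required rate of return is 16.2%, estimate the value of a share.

CHF 89.03

Three-stage DDM. Project D₁…D_6; terminal Gordon value at t=6 with g = 0.034; discount at r = 0.162.
D_1 = 7.5852
D_2 = 9.5574
D_3 = 10.7138
D_4 = 12.0102
D_5 = 13.4634
D_6 = 15.0925
TV_6 = 15.6056/(0.162−0.034) = 121.9188
P₀ = Σ Dₜ/(1+r)ᵗ + TV_6/(1+r)^6 = 89.0341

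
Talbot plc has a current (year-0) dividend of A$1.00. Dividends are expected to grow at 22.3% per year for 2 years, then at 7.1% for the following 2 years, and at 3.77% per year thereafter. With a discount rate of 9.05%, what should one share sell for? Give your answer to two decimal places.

Three-stage DDM. Project D₁…D_4; terminal Gordon value at t=4 with g = 0.0377; discount at r = 0.0905.
D_1 = 1.2230
D_2 = 1.4957
D_3 = 1.6019
D_4 = 1.7157
TV_4 = 1.7803/(0.0905−0.0377) = 33.7186
P₀ = Σ Dₜ/(1+r)ᵗ + TV_4/(1+r)^4 = 28.6711

A$28.67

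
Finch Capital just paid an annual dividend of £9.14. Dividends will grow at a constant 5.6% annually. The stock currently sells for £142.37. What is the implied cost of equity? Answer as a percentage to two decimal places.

Rearranging the constant-growth DDM: r = D₁/P₀ + g.
D₁ = 9.14 × (1 + 0.056) = 9.6518.
r = 9.6518 / 142.37 + 0.056 = 0.06779 + 0.056 = 0.12379

12.38%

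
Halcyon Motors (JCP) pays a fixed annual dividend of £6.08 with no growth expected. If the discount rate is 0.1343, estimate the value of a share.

£45.27

Zero-growth DDM (perpetuity): P₀ = D/r = 6.08 / 0.1343 = 45.2718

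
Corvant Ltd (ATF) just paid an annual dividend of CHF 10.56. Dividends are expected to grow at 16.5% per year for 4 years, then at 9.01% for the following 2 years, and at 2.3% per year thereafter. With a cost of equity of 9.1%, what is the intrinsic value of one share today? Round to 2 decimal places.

CHF 283.55

Three-stage DDM. Project D₁…D_6; terminal Gordon value at t=6 with g = 0.023; discount at r = 0.091.
D_1 = 12.3024
D_2 = 14.3323
D_3 = 16.6971
D_4 = 19.4522
D_5 = 21.2048
D_6 = 23.1153
TV_6 = 23.6470/(0.091−0.023) = 347.7499
P₀ = Σ Dₜ/(1+r)ᵗ + TV_6/(1+r)^6 = 283.5452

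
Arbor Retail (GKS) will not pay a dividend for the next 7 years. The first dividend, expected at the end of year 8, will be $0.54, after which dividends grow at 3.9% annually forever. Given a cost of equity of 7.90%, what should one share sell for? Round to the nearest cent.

$7.93

Deferred-dividend DDM. At t=7 the remaining stream is a growing perpetuity with first payment D_8 = 0.54.
V_7 = D_8/(r−g) = 0.54/(0.079−0.039) = 13.5000
P₀ = V_7/(1+r)^7 = 13.5000/(1+0.079)^7 = 7.9284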